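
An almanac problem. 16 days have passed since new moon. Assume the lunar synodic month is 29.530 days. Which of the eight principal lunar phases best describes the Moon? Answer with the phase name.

full moon

θ ≈ 360° × 16/29.530 = 195°, which falls in the full moon sector.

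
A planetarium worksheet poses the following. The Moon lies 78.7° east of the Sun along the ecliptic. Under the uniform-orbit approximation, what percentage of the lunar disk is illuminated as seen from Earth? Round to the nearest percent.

cos 78.7° = 0.196, so f = (1 − 0.196)/2 = 0.402, i.e. 40%.

40%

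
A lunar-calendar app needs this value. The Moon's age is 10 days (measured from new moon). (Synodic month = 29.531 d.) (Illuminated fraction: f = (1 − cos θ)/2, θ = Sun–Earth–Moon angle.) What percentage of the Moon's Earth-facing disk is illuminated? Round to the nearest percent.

76%

Elongation θ = 360° × 10/29.531 ≈ 121.9°.
Illuminated fraction = (1 − cos 121.9°)/2 = (1 − (-0.529))/2 ≈ 0.764, so 76%.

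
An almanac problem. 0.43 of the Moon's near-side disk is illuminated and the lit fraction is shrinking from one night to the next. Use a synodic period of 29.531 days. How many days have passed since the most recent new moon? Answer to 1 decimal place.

From f = (1 − cos θ)/2: cos θ = 1 − 2×0.43 = 0.140; arccos → 82.0°.
A waning Moon lies in 180°–360°, so θ = 360° − 82.0° = 278.0°.
At 360°/29.531 d per day, 278.0° corresponds to 22.81 days.

22.8 days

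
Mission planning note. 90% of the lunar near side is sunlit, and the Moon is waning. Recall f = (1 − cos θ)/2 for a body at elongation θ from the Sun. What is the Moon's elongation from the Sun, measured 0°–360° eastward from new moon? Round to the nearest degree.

217°

From f = (1 − cos θ)/2: cos θ = 1 − 2×0.90 = -0.800; arccos → 143.1°.
Waning ⇒ past full, so θ = 360° − 143.1° = 216.9°.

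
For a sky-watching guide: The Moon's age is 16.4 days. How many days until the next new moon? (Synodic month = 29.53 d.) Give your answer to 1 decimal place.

13.1 days

The next new moon completes the synodic month: 29.53 − 16.4 = 13.130 days.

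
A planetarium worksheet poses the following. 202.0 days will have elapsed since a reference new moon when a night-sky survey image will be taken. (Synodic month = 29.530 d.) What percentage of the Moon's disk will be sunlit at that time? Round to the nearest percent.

23%

202.0 d spans 6 complete synodic months (6 × 29.530 = 177.18 d) plus 24.82 d.
The Moon has covered 24.82/29.530 of its cycle, so θ ≈ 360° × 24.82/29.530 = 302.6°.
cos 302.6° = 0.538, so f = (1 − 0.538)/2 = 0.231, so 23%.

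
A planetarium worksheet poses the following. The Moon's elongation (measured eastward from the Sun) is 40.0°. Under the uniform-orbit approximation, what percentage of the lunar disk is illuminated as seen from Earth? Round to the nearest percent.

Half-versine of 40.0°: (1 − 0.766)/2 = 0.117, i.e. 12%.

12%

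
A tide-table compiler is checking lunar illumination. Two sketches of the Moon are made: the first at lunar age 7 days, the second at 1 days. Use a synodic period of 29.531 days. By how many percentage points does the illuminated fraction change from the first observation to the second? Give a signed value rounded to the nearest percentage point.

-45 pp

First observation: θ = 360°·7/29.531 = 85.3°, so f = 0.459.
Second observation: θ = 12.2°, f = 0.011.
Δf = 0.011 − 0.459 = -0.448, i.e. -45 pp.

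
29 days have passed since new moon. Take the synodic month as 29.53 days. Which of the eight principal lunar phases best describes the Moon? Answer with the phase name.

θ ≈ 360° × 29/29.53 = 354°, which falls in the new moon sector.

new moon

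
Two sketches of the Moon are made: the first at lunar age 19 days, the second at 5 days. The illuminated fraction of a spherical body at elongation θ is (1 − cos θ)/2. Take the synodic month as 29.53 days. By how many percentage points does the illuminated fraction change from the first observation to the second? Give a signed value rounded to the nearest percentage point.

θ₁ = 360° × 19/29.53 = 231.6°, f₁ = (1 − cos θ₁)/2 = 0.810.
θ₂ = 360° × 5/29.53 = 61.0°, f₂ = (1 − cos θ₂)/2 = 0.257.
Change = f₂ − f₁ = -0.553 → -55 percentage points.

-55 pp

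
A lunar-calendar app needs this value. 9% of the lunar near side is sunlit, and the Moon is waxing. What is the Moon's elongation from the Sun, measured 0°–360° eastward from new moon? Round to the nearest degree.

35°

From f = (1 − cos θ)/2: cos θ = 1 − 2×0.09 = 0.820; arccos → 34.9°.
The Moon is waxing (0°–180°), so θ = 34.9° directly.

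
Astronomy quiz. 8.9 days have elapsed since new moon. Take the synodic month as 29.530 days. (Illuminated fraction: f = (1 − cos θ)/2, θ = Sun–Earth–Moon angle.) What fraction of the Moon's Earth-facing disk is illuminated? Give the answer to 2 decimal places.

0.66

Elongation θ = 360° × 8.9/29.530 ≈ 108.5°.
cos 108.5° = (-0.317), so f = (1 − (-0.317))/2 = 0.659.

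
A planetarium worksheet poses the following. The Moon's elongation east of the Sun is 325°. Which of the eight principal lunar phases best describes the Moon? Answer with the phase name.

waning crescent

The waning crescent sector spans roughly 292°–338°; 325° falls inside it.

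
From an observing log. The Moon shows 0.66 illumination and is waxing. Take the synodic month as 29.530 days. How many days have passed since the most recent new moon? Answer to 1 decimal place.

8.9 days

From f = (1 − cos θ)/2: cos θ = 1 − 2×0.66 = -0.320; arccos → 108.7°.
Waxing ⇒ before full, so θ = 108.7°.
Age = 29.530 × 108.7°/360° ≈ 8.91 days.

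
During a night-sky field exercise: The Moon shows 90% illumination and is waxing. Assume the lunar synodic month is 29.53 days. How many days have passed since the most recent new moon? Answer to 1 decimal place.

11.7 days

Invert f = (1 − cos θ)/2 to get cos θ = 1 − 2(0.90) = -0.800, hence θ₀ = arccos -0.800 = 143.1°.
Before full moon the principal value applies: θ = 143.1°.
Age = 29.53 × 143.1°/360° ≈ 11.74 days.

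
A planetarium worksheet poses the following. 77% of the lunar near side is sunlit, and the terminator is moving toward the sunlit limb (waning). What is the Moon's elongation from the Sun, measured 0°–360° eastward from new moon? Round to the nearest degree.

cos θ = 1 − 2f = -0.540, giving a principal value of 122.7°.
Since the Moon is past full (waning), take the reflex angle: θ = 360° − 122.7° = 237.3°.

237°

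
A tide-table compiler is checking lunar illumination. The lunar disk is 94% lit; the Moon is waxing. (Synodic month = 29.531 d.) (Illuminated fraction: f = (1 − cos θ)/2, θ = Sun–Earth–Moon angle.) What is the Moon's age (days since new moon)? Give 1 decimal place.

From f = (1 − cos θ)/2: cos θ = 1 − 2×0.94 = -0.880; arccos → 151.6°.
Waxing ⇒ before full, so θ = 151.6°.
At 360°/29.531 d per day, 151.6° corresponds to 12.44 days.

12.4 days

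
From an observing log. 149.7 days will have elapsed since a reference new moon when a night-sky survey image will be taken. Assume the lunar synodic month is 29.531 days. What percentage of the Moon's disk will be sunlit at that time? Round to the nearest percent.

149.7/29.531 = 5.069 lunations, so 5 complete cycles and 2.04 d into the next.
The Moon has covered 2.04/29.531 of its cycle, so θ ≈ 360° × 2.04/29.531 = 24.9°.
cos 24.9° = 0.907, so f = (1 − 0.907)/2 = 0.047, so 5%.

5%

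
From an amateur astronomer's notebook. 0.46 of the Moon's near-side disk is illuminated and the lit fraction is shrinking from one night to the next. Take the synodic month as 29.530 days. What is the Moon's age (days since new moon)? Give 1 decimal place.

cos θ = 1 − 2f = 0.080, giving a principal value of 85.4°.
A waning Moon lies in 180°–360°, so θ = 360° − 85.4° = 274.6°.
At 360°/29.530 d per day, 274.6° corresponds to 22.52 days.

22.5 days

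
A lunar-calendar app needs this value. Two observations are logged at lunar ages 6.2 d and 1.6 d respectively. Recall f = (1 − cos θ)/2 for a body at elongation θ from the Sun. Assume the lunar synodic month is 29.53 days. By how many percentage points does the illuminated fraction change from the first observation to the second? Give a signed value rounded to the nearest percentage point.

First observation: θ = 360°·6.2/29.53 = 75.6°, so f = 0.376.
Second observation: θ = 19.5°, f = 0.029.
Δf = 0.029 − 0.376 = -0.347, i.e. -35 pp.

-35 percentage points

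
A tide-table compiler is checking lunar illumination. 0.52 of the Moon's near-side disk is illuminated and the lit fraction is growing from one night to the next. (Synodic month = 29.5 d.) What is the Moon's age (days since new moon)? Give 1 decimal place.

Invert f = (1 − cos θ)/2 to get cos θ = 1 − 2(0.52) = -0.040, hence θ₀ = arccos -0.040 = 92.3°.
The Moon is waxing (0°–180°), so θ = 92.3° directly.
That fraction of the synodic month is 92.3/360 × 29.5 d ≈ 7.56 d.

7.6 days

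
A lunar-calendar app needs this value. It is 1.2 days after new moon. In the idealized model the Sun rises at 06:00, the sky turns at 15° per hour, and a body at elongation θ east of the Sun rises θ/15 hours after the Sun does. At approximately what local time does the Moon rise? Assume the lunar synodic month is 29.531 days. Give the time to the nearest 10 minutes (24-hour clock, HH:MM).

Phase angle: θ = 360°·(1.2 d)/(29.531 d) = 14.6°.
At 15° of sky rotation per hour, 14.6° corresponds to a 0.98 h lag.
06:00 + 0.975 h ≈ 06:59 → 07:00 to the nearest ten minutes.

07:00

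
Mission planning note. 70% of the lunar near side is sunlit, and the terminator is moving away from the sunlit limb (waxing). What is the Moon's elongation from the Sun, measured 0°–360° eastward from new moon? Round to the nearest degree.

cos θ = 1 − 2f = -0.400, giving a principal value of 113.6°.
The Moon is waxing (0°–180°), so θ = 113.6° directly.

114°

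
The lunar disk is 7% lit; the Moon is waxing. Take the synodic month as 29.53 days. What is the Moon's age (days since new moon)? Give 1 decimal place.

From f = (1 − cos θ)/2: cos θ = 1 − 2×0.07 = 0.860; arccos → 30.7°.
The Moon is waxing (0°–180°), so θ = 30.7° directly.
At 360°/29.53 d per day, 30.7° corresponds to 2.52 days.

2.5 days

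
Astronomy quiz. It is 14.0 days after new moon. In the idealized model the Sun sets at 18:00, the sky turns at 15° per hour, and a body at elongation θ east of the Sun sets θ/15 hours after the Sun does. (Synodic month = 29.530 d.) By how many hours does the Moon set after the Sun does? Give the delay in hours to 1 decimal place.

Elongation θ = 360° × 14.0/29.530 ≈ 170.7°.
The Moon trails the Sun by θ/15 = 170.7/15 ≈ 11.38 hours.
So the Moon sets 11.38 h after the Sun.

11.4 h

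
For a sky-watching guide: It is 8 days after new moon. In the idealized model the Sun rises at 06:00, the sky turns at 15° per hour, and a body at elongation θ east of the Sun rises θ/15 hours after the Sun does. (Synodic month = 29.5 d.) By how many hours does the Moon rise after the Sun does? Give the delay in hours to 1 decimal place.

Phase angle: θ = 360°·(8 d)/(29.5 d) = 97.6°.
The Moon trails the Sun by θ/15 = 97.6/15 ≈ 6.51 hours.
So the Moon rises 6.51 h after the Sun.

6.5 h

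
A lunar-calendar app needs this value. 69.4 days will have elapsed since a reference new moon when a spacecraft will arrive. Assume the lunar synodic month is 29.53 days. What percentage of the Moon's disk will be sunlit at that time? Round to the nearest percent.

69.4 d spans 2 complete synodic months (2 × 29.53 = 59.06 d) plus 10.34 d.
Elongation θ = 360° × 10.34/29.53 ≈ 126.1°.
Illuminated fraction = (1 − cos 126.1°)/2 = (1 − (-0.589))/2 ≈ 0.794, so 79%.

79%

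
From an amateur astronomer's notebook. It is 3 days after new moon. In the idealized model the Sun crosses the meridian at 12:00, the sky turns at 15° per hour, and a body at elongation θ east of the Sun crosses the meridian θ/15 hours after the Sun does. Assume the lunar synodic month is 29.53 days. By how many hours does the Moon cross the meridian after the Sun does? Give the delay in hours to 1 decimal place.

2.4 h

The Moon has covered 3/29.53 of its cycle, so θ ≈ 360° × 3/29.53 = 36.6°.
The Moon trails the Sun by θ/15 = 36.6/15 ≈ 2.44 hours.
So the Moon crosses the meridian 2.44 h after the Sun.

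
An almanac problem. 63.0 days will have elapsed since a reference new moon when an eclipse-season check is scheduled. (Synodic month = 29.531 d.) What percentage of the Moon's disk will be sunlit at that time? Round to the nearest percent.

17%

63.0/29.531 = 2.133 lunations, so 2 complete cycles and 3.94 d into the next.
Elongation θ = 360° × 3.94/29.531 ≈ 48.0°.
cos 48.0° = 0.669, so f = (1 − 0.669)/2 = 0.165, so 17%.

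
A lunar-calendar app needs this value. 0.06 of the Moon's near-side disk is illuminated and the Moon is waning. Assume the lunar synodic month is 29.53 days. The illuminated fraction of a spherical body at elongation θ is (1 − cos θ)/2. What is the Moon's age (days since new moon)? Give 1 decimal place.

27.2 days

Invert f = (1 − cos θ)/2 to get cos θ = 1 − 2(0.06) = 0.880, hence θ₀ = arccos 0.880 = 28.4°.
Waning ⇒ past full, so θ = 360° − 28.4° = 331.6°.
At 360°/29.53 d per day, 331.6° corresponds to 27.20 days.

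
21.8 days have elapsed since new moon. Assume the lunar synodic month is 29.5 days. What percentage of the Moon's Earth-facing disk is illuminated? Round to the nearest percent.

Elongation θ = 360° × 21.8/29.5 ≈ 266.0°.
cos 266.0° = (-0.069), so f = (1 − (-0.069))/2 = 0.535, so 53%.

53%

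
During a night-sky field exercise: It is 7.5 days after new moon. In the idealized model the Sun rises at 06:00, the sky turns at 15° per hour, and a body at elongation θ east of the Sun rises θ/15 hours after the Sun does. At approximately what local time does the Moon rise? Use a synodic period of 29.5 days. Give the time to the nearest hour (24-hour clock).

Elongation θ = 360° × 7.5/29.5 ≈ 91.5°.
At 15° of sky rotation per hour, 91.5° corresponds to a 6.10 h lag.
06:00 + 6.10 h ≈ 12:06 → 12:00 to the nearest hour.

12:00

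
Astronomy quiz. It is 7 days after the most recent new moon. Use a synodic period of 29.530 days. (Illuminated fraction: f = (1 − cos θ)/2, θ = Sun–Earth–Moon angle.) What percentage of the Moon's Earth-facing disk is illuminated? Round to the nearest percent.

46%

Elongation θ = 360° × 7/29.530 ≈ 85.3°.
Illuminated fraction = (1 − cos 85.3°)/2 = (1 − 0.081)/2 ≈ 0.459, so 46%.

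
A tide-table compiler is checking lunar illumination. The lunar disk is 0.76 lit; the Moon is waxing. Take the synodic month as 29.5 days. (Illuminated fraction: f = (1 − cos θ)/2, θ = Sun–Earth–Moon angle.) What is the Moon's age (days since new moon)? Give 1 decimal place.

cos θ = 1 − 2f = -0.520, giving a principal value of 121.3°.
The Moon is waxing (0°–180°), so θ = 121.3° directly.
Age = 29.5 × 121.3°/360° ≈ 9.94 days.

9.9 days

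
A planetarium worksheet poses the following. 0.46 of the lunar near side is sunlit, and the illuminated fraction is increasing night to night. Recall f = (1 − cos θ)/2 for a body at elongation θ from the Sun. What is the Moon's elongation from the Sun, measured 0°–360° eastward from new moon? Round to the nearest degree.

85°

cos θ = 1 − 2f = 0.080, giving a principal value of 85.4°.
Waxing ⇒ before full, so θ = 85.4°.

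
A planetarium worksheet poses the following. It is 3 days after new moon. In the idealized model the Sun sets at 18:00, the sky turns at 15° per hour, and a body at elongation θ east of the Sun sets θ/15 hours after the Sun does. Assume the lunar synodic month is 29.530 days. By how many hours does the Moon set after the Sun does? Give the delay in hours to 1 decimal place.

The Moon has covered 3/29.530 of its cycle, so θ ≈ 360° × 3/29.530 = 36.6°.
At 15° of sky rotation per hour, 36.6° corresponds to a 2.44 h lag.
So the Moon sets 2.44 h after the Sun.

2.4 h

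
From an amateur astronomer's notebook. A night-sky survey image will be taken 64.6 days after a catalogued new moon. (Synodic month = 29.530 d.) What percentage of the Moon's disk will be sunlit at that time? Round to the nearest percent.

31%

Reduce mod P: 64.6 − 2×29.530 = 5.54 d into the current lunation.
Phase angle: θ = 360°·(5.54 d)/(29.530 d) = 67.5°.
Illuminated fraction = (1 − cos 67.5°)/2 = (1 − 0.382)/2 ≈ 0.309, so 31%.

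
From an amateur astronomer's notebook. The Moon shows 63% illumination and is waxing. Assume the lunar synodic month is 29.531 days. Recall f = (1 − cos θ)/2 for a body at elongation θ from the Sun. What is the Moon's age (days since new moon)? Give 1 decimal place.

8.6 days

cos θ = 1 − 2f = -0.260, giving a principal value of 105.1°.
Before full moon the principal value applies: θ = 105.1°.
Age = 29.531 × 105.1°/360° ≈ 8.62 days.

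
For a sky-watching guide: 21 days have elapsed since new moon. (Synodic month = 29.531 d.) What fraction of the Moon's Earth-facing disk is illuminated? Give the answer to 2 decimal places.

0.62

Elongation θ = 360° × 21/29.531 ≈ 256.0°.
Illuminated fraction = (1 − cos 256.0°)/2 = (1 − (-0.242))/2 ≈ 0.621.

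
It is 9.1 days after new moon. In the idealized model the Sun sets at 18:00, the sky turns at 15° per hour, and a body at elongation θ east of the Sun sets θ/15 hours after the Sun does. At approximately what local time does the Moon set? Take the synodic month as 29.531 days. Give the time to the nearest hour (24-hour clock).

Elongation θ = 360° × 9.1/29.531 ≈ 110.9°.
The Moon trails the Sun by θ/15 = 110.9/15 ≈ 7.40 hours.
18:00 + 7.40 h ≈ 01:24 → 01:00 to the nearest hour.

01:00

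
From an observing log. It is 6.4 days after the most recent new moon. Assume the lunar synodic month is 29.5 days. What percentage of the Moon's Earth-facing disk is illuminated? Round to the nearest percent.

40%

The Moon has covered 6.4/29.5 of its cycle, so θ ≈ 360° × 6.4/29.5 = 78.1°.
Illuminated fraction = (1 − cos 78.1°)/2 = (1 − 0.206)/2 ≈ 0.397, so 40%.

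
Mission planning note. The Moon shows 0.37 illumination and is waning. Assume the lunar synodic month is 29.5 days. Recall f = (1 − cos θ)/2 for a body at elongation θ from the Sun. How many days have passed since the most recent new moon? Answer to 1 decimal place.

From f = (1 − cos θ)/2: cos θ = 1 − 2×0.37 = 0.260; arccos → 74.9°.
Waning ⇒ past full, so θ = 360° − 74.9° = 285.1°.
Age = 29.5 × 285.1°/360° ≈ 23.36 days.

23.4 days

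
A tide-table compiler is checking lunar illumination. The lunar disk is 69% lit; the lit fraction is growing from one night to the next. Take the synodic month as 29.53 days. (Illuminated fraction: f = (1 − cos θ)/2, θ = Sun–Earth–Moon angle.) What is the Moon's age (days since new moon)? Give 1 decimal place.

9.2 days

Invert f = (1 − cos θ)/2 to get cos θ = 1 − 2(0.69) = -0.380, hence θ₀ = arccos -0.380 = 112.3°.
Before full moon the principal value applies: θ = 112.3°.
At 360°/29.53 d per day, 112.3° corresponds to 9.21 days.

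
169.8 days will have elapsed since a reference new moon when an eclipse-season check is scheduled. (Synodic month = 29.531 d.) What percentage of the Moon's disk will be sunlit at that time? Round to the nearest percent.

169.8/29.531 = 5.750 lunations, so 5 complete cycles and 22.15 d into the next.
The Moon has covered 22.15/29.531 of its cycle, so θ ≈ 360° × 22.15/29.531 = 270.0°.
Illuminated fraction = (1 − cos 270.0°)/2 = (1 − (-0.001))/2 ≈ 0.500, so 50%.

50%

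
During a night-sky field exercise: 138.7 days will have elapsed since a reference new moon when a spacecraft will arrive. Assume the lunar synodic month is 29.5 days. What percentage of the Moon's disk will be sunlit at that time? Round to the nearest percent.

65%

138.7/29.5 = 4.702 lunations, so 4 complete cycles and 20.70 d into the next.
Phase angle: θ = 360°·(20.70 d)/(29.5 d) = 252.6°.
cos 252.6° = (-0.299), so f = (1 − (-0.299))/2 = 0.649, so 65%.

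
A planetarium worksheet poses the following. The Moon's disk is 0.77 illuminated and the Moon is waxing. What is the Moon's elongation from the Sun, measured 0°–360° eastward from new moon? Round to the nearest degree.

123°

Invert f = (1 − cos θ)/2 to get cos θ = 1 − 2(0.77) = -0.540, hence θ₀ = arccos -0.540 = 122.7°.
The Moon is waxing (0°–180°), so θ = 122.7° directly.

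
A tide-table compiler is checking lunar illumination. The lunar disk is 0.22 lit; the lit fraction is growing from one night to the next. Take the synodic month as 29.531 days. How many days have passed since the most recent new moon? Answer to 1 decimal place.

4.6 days

Invert f = (1 − cos θ)/2 to get cos θ = 1 − 2(0.22) = 0.560, hence θ₀ = arccos 0.560 = 55.9°.
Before full moon the principal value applies: θ = 55.9°.
Age = 29.531 × 55.9°/360° ≈ 4.59 days.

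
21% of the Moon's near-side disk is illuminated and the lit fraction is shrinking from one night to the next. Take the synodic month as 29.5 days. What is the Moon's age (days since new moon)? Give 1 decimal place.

25.0 days

From f = (1 − cos θ)/2: cos θ = 1 − 2×0.21 = 0.580; arccos → 54.5°.
A waning Moon lies in 180°–360°, so θ = 360° − 54.5° = 305.5°.
At 360°/29.5 d per day, 305.5° corresponds to 25.03 days.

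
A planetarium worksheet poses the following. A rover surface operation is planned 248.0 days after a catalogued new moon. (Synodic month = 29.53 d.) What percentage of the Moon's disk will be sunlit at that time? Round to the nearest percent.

90%

248.0/29.53 = 8.398 lunations, so 8 complete cycles and 11.76 d into the next.
The Moon has covered 11.76/29.53 of its cycle, so θ ≈ 360° × 11.76/29.53 = 143.4°.
Illuminated fraction = (1 − cos 143.4°)/2 = (1 − (-0.802))/2 ≈ 0.901, so 90%.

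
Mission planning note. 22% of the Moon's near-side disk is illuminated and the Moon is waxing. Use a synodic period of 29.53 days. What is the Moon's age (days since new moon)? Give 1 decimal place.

Invert f = (1 − cos θ)/2 to get cos θ = 1 − 2(0.22) = 0.560, hence θ₀ = arccos 0.560 = 55.9°.
The Moon is waxing (0°–180°), so θ = 55.9° directly.
At 360°/29.53 d per day, 55.9° corresponds to 4.59 days.

4.6 days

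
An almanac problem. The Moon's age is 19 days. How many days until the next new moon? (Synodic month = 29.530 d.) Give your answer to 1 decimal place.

10.5 days

One full lunation from the last new moon is 29.530 d; remaining = 29.530 − 19 = 10.530 d.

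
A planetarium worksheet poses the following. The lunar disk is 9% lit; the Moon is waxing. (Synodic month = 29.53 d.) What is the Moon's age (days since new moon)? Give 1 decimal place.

2.9 days

Invert f = (1 − cos θ)/2 to get cos θ = 1 − 2(0.09) = 0.820, hence θ₀ = arccos 0.820 = 34.9°.
The Moon is waxing (0°–180°), so θ = 34.9° directly.
That fraction of the synodic month is 34.9/360 × 29.53 d ≈ 2.86 d.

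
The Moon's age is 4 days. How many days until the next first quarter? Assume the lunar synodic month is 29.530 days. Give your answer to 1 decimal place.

First quarter is 0.25 of the way through the cycle: age 0.25 × 29.530 = 7.383 d.
That is 7.383 − 4 = 3.383 days ahead.

3.4 days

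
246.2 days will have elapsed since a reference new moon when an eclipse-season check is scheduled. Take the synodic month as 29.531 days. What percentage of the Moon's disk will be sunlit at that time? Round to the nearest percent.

Reduce mod P: 246.2 − 8×29.531 = 9.95 d into the current lunation.
The Moon has covered 9.95/29.531 of its cycle, so θ ≈ 360° × 9.95/29.531 = 121.3°.
With cos θ = (-0.520), the lit fraction is (1 − (-0.520))/2 ≈ 0.760, so 76%.

76%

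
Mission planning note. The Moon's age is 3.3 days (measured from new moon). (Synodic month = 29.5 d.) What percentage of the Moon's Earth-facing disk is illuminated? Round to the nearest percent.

The Moon has covered 3.3/29.5 of its cycle, so θ ≈ 360° × 3.3/29.5 = 40.3°.
With cos θ = 0.763, the lit fraction is (1 − 0.763)/2 ≈ 0.119, so 12%.

12%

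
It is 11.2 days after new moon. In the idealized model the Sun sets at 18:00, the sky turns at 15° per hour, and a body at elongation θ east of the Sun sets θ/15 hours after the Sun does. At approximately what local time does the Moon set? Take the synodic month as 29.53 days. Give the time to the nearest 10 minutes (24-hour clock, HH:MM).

03:10

Phase angle: θ = 360°·(11.2 d)/(29.53 d) = 136.5°.
Delay after the Sun = 136.5° / (15°/h) ≈ 9.10 h.
18:00 + 9.103 h ≈ 03:06 → 03:10 to the nearest ten minutes.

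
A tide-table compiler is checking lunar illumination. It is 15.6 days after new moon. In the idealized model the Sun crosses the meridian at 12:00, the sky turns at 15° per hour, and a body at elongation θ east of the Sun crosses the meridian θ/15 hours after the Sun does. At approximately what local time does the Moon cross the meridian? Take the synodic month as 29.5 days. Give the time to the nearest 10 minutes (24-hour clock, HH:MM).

The Moon has covered 15.6/29.5 of its cycle, so θ ≈ 360° × 15.6/29.5 = 190.4°.
The Moon trails the Sun by θ/15 = 190.4/15 ≈ 12.69 hours.
12:00 + 12.692 h ≈ 00:41 → 00:40 to the nearest ten minutes.

00:40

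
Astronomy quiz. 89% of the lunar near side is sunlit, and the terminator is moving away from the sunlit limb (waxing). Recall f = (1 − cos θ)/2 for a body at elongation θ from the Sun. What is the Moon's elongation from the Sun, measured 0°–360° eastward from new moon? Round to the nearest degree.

141°

Invert f = (1 − cos θ)/2 to get cos θ = 1 − 2(0.89) = -0.780, hence θ₀ = arccos -0.780 = 141.3°.
The Moon is waxing (0°–180°), so θ = 141.3° directly.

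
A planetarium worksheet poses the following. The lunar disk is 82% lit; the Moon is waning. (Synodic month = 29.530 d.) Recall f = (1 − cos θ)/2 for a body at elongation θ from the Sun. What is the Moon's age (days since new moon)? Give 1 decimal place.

18.9 days

cos θ = 1 − 2f = -0.640, giving a principal value of 129.8°.
Since the Moon is past full (waning), take the reflex angle: θ = 360° − 129.8° = 230.2°.
Age = 29.530 × 230.2°/360° ≈ 18.88 days.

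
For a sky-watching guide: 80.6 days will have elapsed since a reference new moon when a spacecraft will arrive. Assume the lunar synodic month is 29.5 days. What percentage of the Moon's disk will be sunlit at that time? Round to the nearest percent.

Reduce mod P: 80.6 − 2×29.5 = 21.60 d into the current lunation.
Elongation θ = 360° × 21.60/29.5 ≈ 263.6°.
With cos θ = (-0.112), the lit fraction is (1 − (-0.112))/2 ≈ 0.556, so 56%.

56%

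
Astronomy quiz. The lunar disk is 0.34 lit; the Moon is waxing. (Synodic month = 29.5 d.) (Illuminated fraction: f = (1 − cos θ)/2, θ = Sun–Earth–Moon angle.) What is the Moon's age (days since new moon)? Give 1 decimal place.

From f = (1 − cos θ)/2: cos θ = 1 − 2×0.34 = 0.320; arccos → 71.3°.
Waxing ⇒ before full, so θ = 71.3°.
That fraction of the synodic month is 71.3/360 × 29.5 d ≈ 5.85 d.

5.8 days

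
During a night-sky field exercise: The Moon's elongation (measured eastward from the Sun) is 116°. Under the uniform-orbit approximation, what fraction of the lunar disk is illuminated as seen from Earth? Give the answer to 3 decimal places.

cos 116° = (-0.438), so f = (1 − (-0.438))/2 = 0.719.

0.719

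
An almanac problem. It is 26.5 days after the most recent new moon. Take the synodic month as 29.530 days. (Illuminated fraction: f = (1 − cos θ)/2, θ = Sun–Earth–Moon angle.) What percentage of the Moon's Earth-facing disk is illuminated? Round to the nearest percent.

10%

Elongation θ = 360° × 26.5/29.530 ≈ 323.1°.
cos 323.1° = 0.799, so f = (1 − 0.799)/2 = 0.100, so 10%.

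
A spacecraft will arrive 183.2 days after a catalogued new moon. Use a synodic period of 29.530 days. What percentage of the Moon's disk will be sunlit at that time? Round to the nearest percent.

183.2 d spans 6 complete synodic months (6 × 29.530 = 177.18 d) plus 6.02 d.
Phase angle: θ = 360°·(6.02 d)/(29.530 d) = 73.4°.
cos 73.4° = 0.286, so f = (1 − 0.286)/2 = 0.357, so 36%.

36%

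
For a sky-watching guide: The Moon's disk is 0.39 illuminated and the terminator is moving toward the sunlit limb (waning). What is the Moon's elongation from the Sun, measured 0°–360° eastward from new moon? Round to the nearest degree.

283°

Invert f = (1 − cos θ)/2 to get cos θ = 1 − 2(0.39) = 0.220, hence θ₀ = arccos 0.220 = 77.3°.
A waning Moon lies in 180°–360°, so θ = 360° − 77.3° = 282.7°.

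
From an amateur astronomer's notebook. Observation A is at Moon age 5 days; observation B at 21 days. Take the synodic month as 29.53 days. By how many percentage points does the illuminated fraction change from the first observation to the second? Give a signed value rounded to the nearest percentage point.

+36 pp

θ₁ = 360° × 5/29.53 = 61.0°, f₁ = (1 − cos θ₁)/2 = 0.257.
θ₂ = 360° × 21/29.53 = 256.0°, f₂ = (1 − cos θ₂)/2 = 0.621.
Change = f₂ − f₁ = +0.364 → +36 percentage points.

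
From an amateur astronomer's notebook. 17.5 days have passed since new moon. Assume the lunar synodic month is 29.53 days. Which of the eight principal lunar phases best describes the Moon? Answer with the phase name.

At 17.5/29.53 of the cycle, θ ≈ 213° — the waning gibbous range.

waning gibbous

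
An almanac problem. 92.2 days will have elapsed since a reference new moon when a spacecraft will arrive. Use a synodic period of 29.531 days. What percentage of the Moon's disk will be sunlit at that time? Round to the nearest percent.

14%

92.2/29.531 = 3.122 lunations, so 3 complete cycles and 3.61 d into the next.
Phase angle: θ = 360°·(3.61 d)/(29.531 d) = 44.0°.
Illuminated fraction = (1 − cos 44.0°)/2 = (1 − 0.720)/2 ≈ 0.140, so 14%.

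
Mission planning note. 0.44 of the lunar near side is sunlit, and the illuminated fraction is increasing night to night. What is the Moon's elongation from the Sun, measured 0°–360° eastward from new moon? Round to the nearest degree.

Invert f = (1 − cos θ)/2 to get cos θ = 1 − 2(0.44) = 0.120, hence θ₀ = arccos 0.120 = 83.1°.
The Moon is waxing (0°–180°), so θ = 83.1° directly.

83°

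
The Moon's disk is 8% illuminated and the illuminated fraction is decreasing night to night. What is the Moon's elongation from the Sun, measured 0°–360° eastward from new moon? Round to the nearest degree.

cos θ = 1 − 2f = 0.840, giving a principal value of 32.9°.
A waning Moon lies in 180°–360°, so θ = 360° − 32.9° = 327.1°.

327°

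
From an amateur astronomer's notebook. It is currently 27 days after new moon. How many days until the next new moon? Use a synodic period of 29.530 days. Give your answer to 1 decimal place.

The next new moon completes the synodic month: 29.530 − 27 = 2.530 days.

2.5 days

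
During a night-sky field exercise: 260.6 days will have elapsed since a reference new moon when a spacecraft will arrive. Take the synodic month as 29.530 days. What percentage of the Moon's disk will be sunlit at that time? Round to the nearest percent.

260.6/29.530 = 8.825 lunations, so 8 complete cycles and 24.36 d into the next.
The Moon has covered 24.36/29.530 of its cycle, so θ ≈ 360° × 24.36/29.530 = 297.0°.
Illuminated fraction = (1 − cos 297.0°)/2 = (1 − 0.454)/2 ≈ 0.273, so 27%.

27%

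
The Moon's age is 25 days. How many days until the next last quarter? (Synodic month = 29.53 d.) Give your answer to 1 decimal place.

Last quarter is 0.75 of the way through the cycle: age 0.75 × 29.53 = 22.148 d.
Already past this cycle's last quarter; the next is at 22.148 + 29.53 = 51.678 d, so 51.678 − 25 = 26.678 days.

26.7 days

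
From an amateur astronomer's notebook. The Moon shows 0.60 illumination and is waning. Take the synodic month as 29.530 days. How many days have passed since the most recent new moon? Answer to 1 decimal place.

Invert f = (1 − cos θ)/2 to get cos θ = 1 − 2(0.60) = -0.200, hence θ₀ = arccos -0.200 = 101.5°.
Waning ⇒ past full, so θ = 360° − 101.5° = 258.5°.
At 360°/29.530 d per day, 258.5° corresponds to 21.20 days.

21.2 days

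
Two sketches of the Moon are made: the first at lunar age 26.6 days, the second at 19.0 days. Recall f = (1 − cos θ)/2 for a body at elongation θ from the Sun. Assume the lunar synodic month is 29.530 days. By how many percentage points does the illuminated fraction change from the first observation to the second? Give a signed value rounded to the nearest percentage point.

θ₁ = 360° × 26.6/29.530 = 324.3°, f₁ = (1 − cos θ₁)/2 = 0.094.
θ₂ = 360° × 19.0/29.530 = 231.6°, f₂ = (1 − cos θ₂)/2 = 0.810.
Change = f₂ − f₁ = +0.716 → +72 percentage points.

+72 pp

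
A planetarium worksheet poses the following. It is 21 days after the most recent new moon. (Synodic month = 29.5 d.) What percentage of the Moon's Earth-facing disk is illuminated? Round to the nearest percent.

Elongation θ = 360° × 21/29.5 ≈ 256.3°.
Illuminated fraction = (1 − cos 256.3°)/2 = (1 − (-0.237))/2 ≈ 0.619, so 62%.

62%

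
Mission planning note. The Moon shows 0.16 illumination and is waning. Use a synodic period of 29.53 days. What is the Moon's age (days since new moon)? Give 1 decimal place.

cos θ = 1 − 2f = 0.680, giving a principal value of 47.2°.
A waning Moon lies in 180°–360°, so θ = 360° − 47.2° = 312.8°.
Age = 29.53 × 312.8°/360° ≈ 25.66 days.

25.7 days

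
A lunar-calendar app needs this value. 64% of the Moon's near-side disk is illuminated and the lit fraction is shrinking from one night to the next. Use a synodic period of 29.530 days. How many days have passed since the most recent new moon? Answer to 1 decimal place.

From f = (1 − cos θ)/2: cos θ = 1 − 2×0.64 = -0.280; arccos → 106.3°.
Waning ⇒ past full, so θ = 360° − 106.3° = 253.7°.
At 360°/29.530 d per day, 253.7° corresponds to 20.81 days.

20.8 days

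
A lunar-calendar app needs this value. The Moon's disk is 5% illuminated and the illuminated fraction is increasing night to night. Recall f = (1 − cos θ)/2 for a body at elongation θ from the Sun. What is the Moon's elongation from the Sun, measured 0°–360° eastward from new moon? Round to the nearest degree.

26°

cos θ = 1 − 2f = 0.900, giving a principal value of 25.8°.
The Moon is waxing (0°–180°), so θ = 25.8° directly.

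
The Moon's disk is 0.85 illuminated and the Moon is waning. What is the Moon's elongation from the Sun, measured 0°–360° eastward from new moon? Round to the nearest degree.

cos θ = 1 − 2f = -0.700, giving a principal value of 134.4°.
Waning ⇒ past full, so θ = 360° − 134.4° = 225.6°.

226°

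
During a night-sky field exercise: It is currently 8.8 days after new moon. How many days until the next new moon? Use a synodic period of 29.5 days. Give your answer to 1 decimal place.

20.7 days

One full lunation from the last new moon is 29.5 d; remaining = 29.5 − 8.8 = 20.700 d.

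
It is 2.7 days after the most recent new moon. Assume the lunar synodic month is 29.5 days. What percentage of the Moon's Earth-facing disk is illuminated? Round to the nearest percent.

Phase angle: θ = 360°·(2.7 d)/(29.5 d) = 32.9°.
cos 32.9° = 0.839, so f = (1 − 0.839)/2 = 0.080, so 8%.

8%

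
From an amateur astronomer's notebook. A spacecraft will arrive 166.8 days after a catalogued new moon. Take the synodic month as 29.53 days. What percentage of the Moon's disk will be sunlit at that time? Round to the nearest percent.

Reduce mod P: 166.8 − 5×29.53 = 19.15 d into the current lunation.
The Moon has covered 19.15/29.53 of its cycle, so θ ≈ 360° × 19.15/29.53 = 233.5°.
cos 233.5° = (-0.595), so f = (1 − (-0.595))/2 = 0.798, so 80%.

80%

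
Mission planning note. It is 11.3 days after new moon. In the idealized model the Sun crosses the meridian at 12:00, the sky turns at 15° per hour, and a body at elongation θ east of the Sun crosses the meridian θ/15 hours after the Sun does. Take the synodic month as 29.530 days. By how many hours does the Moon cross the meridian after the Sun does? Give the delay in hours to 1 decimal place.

The Moon has covered 11.3/29.530 of its cycle, so θ ≈ 360° × 11.3/29.530 = 137.8°.
The Moon trails the Sun by θ/15 = 137.8/15 ≈ 9.18 hours.
So the Moon crosses the meridian 9.18 h after the Sun.

9.2 h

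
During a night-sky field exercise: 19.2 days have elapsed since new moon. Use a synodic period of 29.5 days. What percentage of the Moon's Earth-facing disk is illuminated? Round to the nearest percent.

79%

Phase angle: θ = 360°·(19.2 d)/(29.5 d) = 234.3°.
With cos θ = (-0.583), the lit fraction is (1 − (-0.583))/2 ≈ 0.792, so 79%.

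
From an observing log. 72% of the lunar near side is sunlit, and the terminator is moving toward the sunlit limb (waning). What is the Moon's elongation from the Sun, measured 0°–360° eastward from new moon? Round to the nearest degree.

244°

cos θ = 1 − 2f = -0.440, giving a principal value of 116.1°.
Waning ⇒ past full, so θ = 360° − 116.1° = 243.9°.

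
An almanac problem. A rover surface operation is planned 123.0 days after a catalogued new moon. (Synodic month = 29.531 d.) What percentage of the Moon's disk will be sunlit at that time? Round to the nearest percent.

25%

Reduce mod P: 123.0 − 4×29.531 = 4.88 d into the current lunation.
Phase angle: θ = 360°·(4.88 d)/(29.531 d) = 59.4°.
Illuminated fraction = (1 − cos 59.4°)/2 = (1 − 0.508)/2 ≈ 0.246, so 25%.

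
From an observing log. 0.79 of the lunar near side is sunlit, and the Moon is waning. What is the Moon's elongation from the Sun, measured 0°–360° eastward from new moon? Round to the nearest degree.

235°

From f = (1 − cos θ)/2: cos θ = 1 − 2×0.79 = -0.580; arccos → 125.5°.
Waning ⇒ past full, so θ = 360° − 125.5° = 234.5°.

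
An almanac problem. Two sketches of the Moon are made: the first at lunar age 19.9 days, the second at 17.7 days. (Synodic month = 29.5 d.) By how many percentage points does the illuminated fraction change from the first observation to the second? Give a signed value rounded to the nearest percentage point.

θ₁ = 360° × 19.9/29.5 = 242.8°, f₁ = (1 − cos θ₁)/2 = 0.728.
θ₂ = 360° × 17.7/29.5 = 216.0°, f₂ = (1 − cos θ₂)/2 = 0.905.
Change = f₂ − f₁ = +0.176 → +18 percentage points.

+18 percentage points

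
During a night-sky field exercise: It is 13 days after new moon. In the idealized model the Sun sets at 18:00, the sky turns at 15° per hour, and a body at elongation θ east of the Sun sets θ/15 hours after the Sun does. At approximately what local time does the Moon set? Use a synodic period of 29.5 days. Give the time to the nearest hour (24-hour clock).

Elongation θ = 360° × 13/29.5 ≈ 158.6°.
At 15° of sky rotation per hour, 158.6° corresponds to a 10.58 h lag.
18:00 + 10.58 h ≈ 04:35 → 05:00 to the nearest hour.

05:00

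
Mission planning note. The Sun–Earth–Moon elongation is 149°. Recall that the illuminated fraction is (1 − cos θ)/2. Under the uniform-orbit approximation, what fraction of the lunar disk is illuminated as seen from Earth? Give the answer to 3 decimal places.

0.929

Half-versine of 149°: (1 − (-0.857))/2 = 0.929.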